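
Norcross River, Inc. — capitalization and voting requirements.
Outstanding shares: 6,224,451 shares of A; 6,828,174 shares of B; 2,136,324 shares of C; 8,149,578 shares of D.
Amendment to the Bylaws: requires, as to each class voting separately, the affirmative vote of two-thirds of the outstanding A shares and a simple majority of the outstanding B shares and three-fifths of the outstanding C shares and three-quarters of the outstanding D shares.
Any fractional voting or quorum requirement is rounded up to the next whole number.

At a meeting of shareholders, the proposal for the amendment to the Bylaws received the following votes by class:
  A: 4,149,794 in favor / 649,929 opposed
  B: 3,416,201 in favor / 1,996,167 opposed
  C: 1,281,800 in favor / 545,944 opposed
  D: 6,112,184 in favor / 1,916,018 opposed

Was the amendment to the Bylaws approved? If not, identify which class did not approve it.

A: 2/3 of 6224451 = 4149634; 4,149,634 required, 4,149,794 in favor — approved.
B: a majority of 6828174 is 3414088; 3,414,088 required, 3,416,201 in favor — approved.
C: 3/5 of 2136324 = 1281794.40, rounded up to 1281795; 1,281,795 required, 1,281,800 in favor — approved.
D: 3/4 of 8149578 = 6112183.50, rounded up to 6112184; 6,112,184 required, 6,112,184 in favor — approved.

Approved — every class gave the required vote.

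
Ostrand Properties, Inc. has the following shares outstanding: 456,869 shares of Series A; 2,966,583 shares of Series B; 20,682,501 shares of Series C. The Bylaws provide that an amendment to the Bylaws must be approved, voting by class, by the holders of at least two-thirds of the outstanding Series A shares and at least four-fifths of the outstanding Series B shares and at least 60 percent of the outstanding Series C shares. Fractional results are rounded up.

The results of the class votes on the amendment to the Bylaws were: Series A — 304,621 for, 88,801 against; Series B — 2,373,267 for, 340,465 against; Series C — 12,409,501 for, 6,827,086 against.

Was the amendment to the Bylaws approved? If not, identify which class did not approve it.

Series A: 2/3 of 456869 = 304579.33, rounded up to 304580; 304,580 required, 304,621 in favor — approved.
Series B: 4/5 of 2966583 = 2373266.40, rounded up to 2373267; 2,373,267 required, 2,373,267 in favor — approved.
Series C: 3/5 of 20682501 = 12409500.60, rounded up to 12409501; 12,409,501 required, 12,409,501 in favor — approved.

Approved — every class gave the required vote.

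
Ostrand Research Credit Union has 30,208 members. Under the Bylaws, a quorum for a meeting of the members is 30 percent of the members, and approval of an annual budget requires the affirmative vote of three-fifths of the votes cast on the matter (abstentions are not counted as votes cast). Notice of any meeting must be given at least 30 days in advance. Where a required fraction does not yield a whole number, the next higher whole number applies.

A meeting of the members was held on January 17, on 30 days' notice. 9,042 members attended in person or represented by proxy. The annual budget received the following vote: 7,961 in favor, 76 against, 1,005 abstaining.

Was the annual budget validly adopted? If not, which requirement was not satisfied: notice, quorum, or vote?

Invalid — quorum requirement not satisfied.

Notice: 30 days given; 30 required. Satisfied.
Quorum: 30% of 30,208 = 9,062.40, rounded up to 9,063; 9,042 present. Not satisfied.
Vote: requires three-fifths of the votes cast (9,042 − 1,005 abstaining = 8,037); 3/5 of 8037 = 4822.20, rounded up to 4823, so 4,823 needed; 7,961 in favor. Satisfied.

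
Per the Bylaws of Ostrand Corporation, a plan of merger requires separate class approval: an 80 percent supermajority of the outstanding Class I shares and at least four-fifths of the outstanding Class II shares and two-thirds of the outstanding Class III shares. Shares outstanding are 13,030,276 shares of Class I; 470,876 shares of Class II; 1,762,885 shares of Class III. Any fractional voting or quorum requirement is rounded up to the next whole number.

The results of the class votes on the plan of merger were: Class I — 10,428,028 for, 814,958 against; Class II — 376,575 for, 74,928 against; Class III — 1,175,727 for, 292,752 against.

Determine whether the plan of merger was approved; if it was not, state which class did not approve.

Class I: 4/5 of 13030276 = 10424220.80, rounded up to 10424221; 10,424,221 required, 10,428,028 in favor — approved.
Class II: 4/5 of 470876 = 376700.80, rounded up to 376701; 376,701 required, 376,575 in favor — not approved.
Class III: 2/3 of 1762885 = 1175256.67, rounded up to 1175257; 1,175,257 required, 1,175,727 in favor — approved.

Not approved — the Class II shares did not give the required vote.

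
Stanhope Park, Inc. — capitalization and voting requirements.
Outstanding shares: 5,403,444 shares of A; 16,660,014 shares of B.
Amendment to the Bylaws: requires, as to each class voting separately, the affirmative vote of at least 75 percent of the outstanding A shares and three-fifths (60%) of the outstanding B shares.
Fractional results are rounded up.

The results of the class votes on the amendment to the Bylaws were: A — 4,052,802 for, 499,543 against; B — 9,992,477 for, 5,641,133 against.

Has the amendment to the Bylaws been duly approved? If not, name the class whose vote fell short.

Not approved — the B shares did not give the required vote.

A: 3/4 of 5403444 = 4052583; 4,052,583 required, 4,052,802 in favor — approved.
B: 3/5 of 16660014 = 9996008.40, rounded up to 9996009; 9,996,009 required, 9,992,477 in favor — not approved.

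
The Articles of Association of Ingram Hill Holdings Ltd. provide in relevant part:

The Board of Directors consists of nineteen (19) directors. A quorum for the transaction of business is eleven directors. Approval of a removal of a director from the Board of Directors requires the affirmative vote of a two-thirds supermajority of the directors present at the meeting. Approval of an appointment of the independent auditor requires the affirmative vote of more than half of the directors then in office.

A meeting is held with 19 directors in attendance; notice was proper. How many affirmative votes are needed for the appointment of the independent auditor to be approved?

The appointment of the independent auditor requires a majority of the directors then in office (19).
A majority of 19 is 10.

10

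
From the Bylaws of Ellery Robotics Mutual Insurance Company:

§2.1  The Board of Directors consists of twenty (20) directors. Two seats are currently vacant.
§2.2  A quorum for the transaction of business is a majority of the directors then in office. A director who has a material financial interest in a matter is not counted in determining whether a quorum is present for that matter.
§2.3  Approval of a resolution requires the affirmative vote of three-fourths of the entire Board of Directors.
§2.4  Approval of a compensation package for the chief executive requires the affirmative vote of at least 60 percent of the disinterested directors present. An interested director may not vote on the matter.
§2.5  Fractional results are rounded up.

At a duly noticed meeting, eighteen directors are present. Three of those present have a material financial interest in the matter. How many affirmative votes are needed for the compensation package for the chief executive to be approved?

The compensation package for the chief executive requires three-fifths of the disinterested directors present (18 − 3 = 15).
3/5 of 15 = 9.

9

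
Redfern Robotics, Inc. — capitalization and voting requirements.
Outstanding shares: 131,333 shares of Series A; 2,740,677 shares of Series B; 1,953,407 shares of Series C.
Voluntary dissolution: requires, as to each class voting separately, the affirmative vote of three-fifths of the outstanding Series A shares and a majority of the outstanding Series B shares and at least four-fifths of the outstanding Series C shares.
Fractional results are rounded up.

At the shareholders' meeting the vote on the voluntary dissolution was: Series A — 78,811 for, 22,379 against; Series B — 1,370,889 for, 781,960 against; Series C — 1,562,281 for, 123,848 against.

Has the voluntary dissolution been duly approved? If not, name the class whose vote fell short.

Series A: 3/5 of 131333 = 78799.80, rounded up to 78800; 78,800 required, 78,811 in favor — approved.
Series B: a majority of 2740677 is 1370339; 1,370,339 required, 1,370,889 in favor — approved.
Series C: 4/5 of 1953407 = 1562725.60, rounded up to 1562726; 1,562,726 required, 1,562,281 in favor — not approved.

Not approved — the Series C shares did not give the required vote.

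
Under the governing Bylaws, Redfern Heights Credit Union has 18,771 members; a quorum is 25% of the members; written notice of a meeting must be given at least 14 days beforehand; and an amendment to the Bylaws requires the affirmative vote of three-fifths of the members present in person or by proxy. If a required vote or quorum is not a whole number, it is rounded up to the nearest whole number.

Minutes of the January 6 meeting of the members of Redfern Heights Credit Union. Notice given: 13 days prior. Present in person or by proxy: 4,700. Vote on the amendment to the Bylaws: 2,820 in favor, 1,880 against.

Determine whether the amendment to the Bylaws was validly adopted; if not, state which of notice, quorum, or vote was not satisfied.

Notice: 13 days given; 14 required. Not satisfied.
Quorum: 25% of 18,771 = 4,692.75, rounded up to 4,693; 4,700 present. Satisfied.
Vote: requires three-fifths of those present (4,700); 3/5 of 4700 = 2820, so 2,820 needed; 2,820 in favor. Satisfied.

Invalid — notice requirement not satisfied.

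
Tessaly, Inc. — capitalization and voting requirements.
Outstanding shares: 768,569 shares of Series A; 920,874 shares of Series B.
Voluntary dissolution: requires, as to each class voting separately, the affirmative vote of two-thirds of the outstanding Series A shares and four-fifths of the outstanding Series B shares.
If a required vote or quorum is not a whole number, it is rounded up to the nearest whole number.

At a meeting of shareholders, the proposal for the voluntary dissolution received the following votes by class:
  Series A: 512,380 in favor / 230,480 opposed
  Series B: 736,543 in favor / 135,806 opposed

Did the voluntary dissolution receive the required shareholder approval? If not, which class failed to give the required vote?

Not approved — the Series B shares did not give the required vote.

Series A: 2/3 of 768569 = 512379.33, rounded up to 512380; 512,380 required, 512,380 in favor — approved.
Series B: 4/5 of 920874 = 736699.20, rounded up to 736700; 736,700 required, 736,543 in favor — not approved.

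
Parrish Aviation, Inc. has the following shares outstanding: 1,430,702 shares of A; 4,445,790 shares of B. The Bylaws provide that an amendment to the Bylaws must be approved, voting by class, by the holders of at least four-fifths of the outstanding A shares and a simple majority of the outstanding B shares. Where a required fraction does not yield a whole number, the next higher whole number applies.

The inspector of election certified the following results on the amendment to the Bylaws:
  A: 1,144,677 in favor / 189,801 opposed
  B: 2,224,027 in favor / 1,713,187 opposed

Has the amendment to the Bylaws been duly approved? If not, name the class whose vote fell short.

A: 4/5 of 1430702 = 1144561.60, rounded up to 1144562; 1,144,562 required, 1,144,677 in favor — approved.
B: a majority of 4445790 is 2222896; 2,222,896 required, 2,224,027 in favor — approved.

Approved — every class gave the required vote.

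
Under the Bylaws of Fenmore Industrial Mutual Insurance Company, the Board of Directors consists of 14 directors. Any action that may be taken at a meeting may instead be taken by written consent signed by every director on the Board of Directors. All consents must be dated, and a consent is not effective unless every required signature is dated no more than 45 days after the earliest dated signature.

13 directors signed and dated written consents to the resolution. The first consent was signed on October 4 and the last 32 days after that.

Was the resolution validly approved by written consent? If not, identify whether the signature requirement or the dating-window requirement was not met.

Not effective — insufficient signatures.

Signatures required: the unanimous vote of 14 — unanimous means all 14, so 14 needed; 13 signed. Insufficient.
Dating window: the latest signature is 32 days after the earliest; the limit is 45 days. Within the window.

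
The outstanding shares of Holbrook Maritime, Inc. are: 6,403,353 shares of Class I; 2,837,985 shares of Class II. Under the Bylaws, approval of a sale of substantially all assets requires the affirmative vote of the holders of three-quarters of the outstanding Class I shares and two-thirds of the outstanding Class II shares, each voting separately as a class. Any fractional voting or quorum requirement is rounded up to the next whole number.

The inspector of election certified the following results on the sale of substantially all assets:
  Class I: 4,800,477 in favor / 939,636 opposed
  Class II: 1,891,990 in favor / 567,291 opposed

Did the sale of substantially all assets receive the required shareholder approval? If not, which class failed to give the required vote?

Not approved — the Class I shares did not give the required vote.

Class I: 3/4 of 6403353 = 4802514.75, rounded up to 4802515; 4,802,515 required, 4,800,477 in favor — not approved.
Class II: 2/3 of 2837985 = 1891990; 1,891,990 required, 1,891,990 in favor — approved.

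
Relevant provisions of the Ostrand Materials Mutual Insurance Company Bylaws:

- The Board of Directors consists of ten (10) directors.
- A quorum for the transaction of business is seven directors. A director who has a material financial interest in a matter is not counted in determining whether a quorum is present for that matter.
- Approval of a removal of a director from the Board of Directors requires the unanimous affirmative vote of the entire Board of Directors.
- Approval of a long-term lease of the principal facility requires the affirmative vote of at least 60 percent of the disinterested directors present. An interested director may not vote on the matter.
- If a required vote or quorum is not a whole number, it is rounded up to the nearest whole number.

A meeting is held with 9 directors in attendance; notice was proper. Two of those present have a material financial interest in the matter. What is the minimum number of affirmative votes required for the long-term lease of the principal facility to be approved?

The long-term lease of the principal facility requires three-fifths of the disinterested directors present (9 − 2 = 7).
3/5 of 7 = 4.20, rounded up to 5.

5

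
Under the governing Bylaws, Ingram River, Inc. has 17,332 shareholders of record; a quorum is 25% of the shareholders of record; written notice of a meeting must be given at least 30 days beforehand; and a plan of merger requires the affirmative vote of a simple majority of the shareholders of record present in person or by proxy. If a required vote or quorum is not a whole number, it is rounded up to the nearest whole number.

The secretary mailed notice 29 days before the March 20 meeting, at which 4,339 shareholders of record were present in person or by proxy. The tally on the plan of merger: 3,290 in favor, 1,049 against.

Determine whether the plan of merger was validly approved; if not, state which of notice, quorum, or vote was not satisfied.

Notice: 29 days given; 30 required. Not satisfied.
Quorum: 25% of 17,332 = 4,333; 4,339 present. Satisfied.
Vote: requires a majority of those present (4,339); a majority of 4339 is 2170, so 2,170 needed; 3,290 in favor. Satisfied.

Invalid — notice requirement not satisfied.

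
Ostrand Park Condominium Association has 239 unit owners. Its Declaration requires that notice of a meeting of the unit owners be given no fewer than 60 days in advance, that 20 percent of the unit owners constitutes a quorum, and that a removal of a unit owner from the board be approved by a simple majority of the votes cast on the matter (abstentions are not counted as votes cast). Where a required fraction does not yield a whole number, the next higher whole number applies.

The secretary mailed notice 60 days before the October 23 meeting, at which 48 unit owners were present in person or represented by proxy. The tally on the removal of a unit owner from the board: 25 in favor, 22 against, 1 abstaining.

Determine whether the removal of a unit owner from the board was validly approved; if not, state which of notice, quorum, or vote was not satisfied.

Notice: 60 days given; 60 required. Satisfied.
Quorum: 20% of 239 = 47.80, rounded up to 48; 48 present. Satisfied.
Vote: requires a majority of the votes cast (48 − 1 abstaining = 47); a majority of 47 is 24, so 24 needed; 25 in favor. Satisfied.

Valid — all requirements satisfied.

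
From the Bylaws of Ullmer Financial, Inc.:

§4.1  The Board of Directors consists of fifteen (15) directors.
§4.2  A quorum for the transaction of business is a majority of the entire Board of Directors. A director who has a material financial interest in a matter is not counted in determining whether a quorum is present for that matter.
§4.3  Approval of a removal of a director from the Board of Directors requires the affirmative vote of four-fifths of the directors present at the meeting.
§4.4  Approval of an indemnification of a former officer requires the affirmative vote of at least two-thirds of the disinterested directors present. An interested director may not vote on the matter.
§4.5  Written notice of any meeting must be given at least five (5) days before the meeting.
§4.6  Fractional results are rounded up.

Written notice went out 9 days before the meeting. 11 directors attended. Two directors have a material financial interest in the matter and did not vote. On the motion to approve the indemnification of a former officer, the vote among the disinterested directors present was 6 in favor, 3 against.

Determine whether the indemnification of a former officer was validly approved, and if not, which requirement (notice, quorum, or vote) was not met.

Notice: 9 days given; 5 required (9 ≥ 5). Satisfied.
Quorum: 11 present, but the 2 interested directors do not count, leaving 9. Quorum is 8. Satisfied.
Vote: the indemnification of a former officer requires two-thirds of the disinterested directors present (11 − 2 = 9). 2/3 of 9 = 6, so 6 affirmative votes are needed; 6 voted in favor. Satisfied.

Valid — all requirements satisfied.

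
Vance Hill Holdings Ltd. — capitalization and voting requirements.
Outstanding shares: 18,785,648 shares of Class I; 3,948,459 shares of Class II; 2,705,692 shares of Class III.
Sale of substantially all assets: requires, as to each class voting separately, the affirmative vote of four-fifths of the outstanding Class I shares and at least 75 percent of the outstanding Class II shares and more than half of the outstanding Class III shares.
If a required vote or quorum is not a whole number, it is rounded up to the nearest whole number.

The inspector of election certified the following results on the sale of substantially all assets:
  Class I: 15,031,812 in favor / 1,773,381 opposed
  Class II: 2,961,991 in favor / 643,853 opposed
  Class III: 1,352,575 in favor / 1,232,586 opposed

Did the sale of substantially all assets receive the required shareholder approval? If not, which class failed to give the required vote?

Not approved — the Class III shares did not give the required vote.

Class I: 4/5 of 18785648 = 15028518.40, rounded up to 15028519; 15,028,519 required, 15,031,812 in favor — approved.
Class II: 3/4 of 3948459 = 2961344.25, rounded up to 2961345; 2,961,345 required, 2,961,991 in favor — approved.
Class III: a majority of 2705692 is 1352847; 1,352,847 required, 1,352,575 in favor — not approved.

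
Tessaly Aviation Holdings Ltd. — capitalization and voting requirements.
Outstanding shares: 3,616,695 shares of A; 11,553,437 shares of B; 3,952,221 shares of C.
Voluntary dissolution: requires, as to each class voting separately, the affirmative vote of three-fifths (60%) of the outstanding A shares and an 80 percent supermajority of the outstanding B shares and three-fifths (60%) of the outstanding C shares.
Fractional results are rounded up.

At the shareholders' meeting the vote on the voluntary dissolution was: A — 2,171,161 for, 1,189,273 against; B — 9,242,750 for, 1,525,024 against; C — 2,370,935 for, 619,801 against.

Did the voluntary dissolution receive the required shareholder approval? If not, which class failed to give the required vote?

Not approved — the C shares did not give the required vote.

A: 3/5 of 3616695 = 2170017; 2,170,017 required, 2,171,161 in favor — approved.
B: 4/5 of 11553437 = 9242749.60, rounded up to 9242750; 9,242,750 required, 9,242,750 in favor — approved.
C: 3/5 of 3952221 = 2371332.60, rounded up to 2371333; 2,371,333 required, 2,370,935 in favor — not approved.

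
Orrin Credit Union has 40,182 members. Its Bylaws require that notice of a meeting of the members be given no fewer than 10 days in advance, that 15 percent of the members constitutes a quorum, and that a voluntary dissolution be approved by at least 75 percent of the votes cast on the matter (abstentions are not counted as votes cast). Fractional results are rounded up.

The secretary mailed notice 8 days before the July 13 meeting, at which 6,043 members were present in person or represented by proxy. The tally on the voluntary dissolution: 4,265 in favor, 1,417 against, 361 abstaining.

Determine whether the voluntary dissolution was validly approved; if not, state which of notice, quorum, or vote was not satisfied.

Notice: 8 days given; 10 required. Not satisfied.
Quorum: 15% of 40,182 = 6,027.30, rounded up to 6,028; 6,043 present. Satisfied.
Vote: requires three-fourths of the votes cast (6,043 − 361 abstaining = 5,682); 3/4 of 5682 = 4261.50, rounded up to 4262, so 4,262 needed; 4,265 in favor. Satisfied.

Invalid — notice requirement not satisfied.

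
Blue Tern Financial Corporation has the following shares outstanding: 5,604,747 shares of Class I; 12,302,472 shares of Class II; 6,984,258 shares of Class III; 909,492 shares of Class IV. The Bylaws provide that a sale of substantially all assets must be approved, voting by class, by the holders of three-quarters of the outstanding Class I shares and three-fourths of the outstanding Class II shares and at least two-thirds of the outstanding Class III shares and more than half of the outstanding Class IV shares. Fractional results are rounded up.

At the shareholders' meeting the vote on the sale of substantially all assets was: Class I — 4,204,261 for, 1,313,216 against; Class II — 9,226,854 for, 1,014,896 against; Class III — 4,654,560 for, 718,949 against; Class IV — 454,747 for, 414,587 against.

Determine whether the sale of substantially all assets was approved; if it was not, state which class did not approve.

Not approved — the Class III shares did not give the required vote.

Class I: 3/4 of 5604747 = 4203560.25, rounded up to 4203561; 4,203,561 required, 4,204,261 in favor — approved.
Class II: 3/4 of 12302472 = 9226854; 9,226,854 required, 9,226,854 in favor — approved.
Class III: 2/3 of 6984258 = 4656172; 4,656,172 required, 4,654,560 in favor — not approved.
Class IV: a majority of 909492 is 454747; 454,747 required, 454,747 in favor — approved.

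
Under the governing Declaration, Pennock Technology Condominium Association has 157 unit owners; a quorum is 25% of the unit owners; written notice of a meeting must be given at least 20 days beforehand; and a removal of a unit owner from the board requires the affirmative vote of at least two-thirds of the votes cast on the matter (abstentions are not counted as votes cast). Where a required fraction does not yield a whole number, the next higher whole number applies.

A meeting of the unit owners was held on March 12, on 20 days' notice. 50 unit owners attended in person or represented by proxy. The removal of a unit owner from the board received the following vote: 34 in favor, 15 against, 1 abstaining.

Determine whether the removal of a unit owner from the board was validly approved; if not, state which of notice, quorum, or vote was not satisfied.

Notice: 20 days given; 20 required. Satisfied.
Quorum: 25% of 157 = 39.25, rounded up to 40; 50 present. Satisfied.
Vote: requires two-thirds of the votes cast (50 − 1 abstaining = 49); 2/3 of 49 = 32.67, rounded up to 33, so 33 needed; 34 in favor. Satisfied.

Valid — all requirements satisfied.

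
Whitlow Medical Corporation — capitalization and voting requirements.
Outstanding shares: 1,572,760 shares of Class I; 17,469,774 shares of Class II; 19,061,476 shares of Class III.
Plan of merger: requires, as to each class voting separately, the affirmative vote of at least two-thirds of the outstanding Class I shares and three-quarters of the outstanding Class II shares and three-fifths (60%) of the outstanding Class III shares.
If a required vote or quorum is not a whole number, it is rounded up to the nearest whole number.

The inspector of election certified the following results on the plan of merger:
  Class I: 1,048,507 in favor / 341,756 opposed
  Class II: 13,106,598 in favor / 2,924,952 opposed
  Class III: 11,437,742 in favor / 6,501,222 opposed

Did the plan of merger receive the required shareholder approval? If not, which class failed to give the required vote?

Approved — every class gave the required vote.

Class I: 2/3 of 1572760 = 1048506.67, rounded up to 1048507; 1,048,507 required, 1,048,507 in favor — approved.
Class II: 3/4 of 17469774 = 13102330.50, rounded up to 13102331; 13,102,331 required, 13,106,598 in favor — approved.
Class III: 3/5 of 19061476 = 11436885.60, rounded up to 11436886; 11,436,886 required, 11,437,742 in favor — approved.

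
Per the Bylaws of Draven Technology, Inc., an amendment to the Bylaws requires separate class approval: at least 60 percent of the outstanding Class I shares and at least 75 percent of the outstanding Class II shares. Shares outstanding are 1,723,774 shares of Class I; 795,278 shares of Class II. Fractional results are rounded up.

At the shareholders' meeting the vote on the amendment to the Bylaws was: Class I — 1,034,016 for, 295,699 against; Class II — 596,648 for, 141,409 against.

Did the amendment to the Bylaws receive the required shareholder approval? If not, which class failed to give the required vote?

Not approved — the Class I shares did not give the required vote.

Class I: 3/5 of 1723774 = 1034264.40, rounded up to 1034265; 1,034,265 required, 1,034,016 in favor — not approved.
Class II: 3/4 of 795278 = 596458.50, rounded up to 596459; 596,459 required, 596,648 in favor — approved.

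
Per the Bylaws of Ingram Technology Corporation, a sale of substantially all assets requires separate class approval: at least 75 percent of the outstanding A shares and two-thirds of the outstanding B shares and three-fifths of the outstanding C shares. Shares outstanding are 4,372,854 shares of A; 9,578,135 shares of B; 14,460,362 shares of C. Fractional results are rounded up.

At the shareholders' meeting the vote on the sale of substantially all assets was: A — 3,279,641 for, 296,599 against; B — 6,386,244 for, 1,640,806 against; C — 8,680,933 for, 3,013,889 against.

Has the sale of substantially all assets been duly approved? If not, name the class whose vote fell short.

Approved — every class gave the required vote.

A: 3/4 of 4372854 = 3279640.50, rounded up to 3279641; 3,279,641 required, 3,279,641 in favor — approved.
B: 2/3 of 9578135 = 6385423.33, rounded up to 6385424; 6,385,424 required, 6,386,244 in favor — approved.
C: 3/5 of 14460362 = 8676217.20, rounded up to 8676218; 8,676,218 required, 8,680,933 in favor — approved.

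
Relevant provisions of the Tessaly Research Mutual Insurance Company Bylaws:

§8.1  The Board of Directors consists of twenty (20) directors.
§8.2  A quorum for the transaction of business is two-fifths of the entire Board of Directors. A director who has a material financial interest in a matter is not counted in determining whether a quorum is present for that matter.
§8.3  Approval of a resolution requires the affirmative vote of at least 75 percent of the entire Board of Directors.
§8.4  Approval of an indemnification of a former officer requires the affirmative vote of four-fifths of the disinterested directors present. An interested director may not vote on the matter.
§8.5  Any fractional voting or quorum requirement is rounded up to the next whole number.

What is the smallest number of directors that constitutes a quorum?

2/5 of 20 = 8.

8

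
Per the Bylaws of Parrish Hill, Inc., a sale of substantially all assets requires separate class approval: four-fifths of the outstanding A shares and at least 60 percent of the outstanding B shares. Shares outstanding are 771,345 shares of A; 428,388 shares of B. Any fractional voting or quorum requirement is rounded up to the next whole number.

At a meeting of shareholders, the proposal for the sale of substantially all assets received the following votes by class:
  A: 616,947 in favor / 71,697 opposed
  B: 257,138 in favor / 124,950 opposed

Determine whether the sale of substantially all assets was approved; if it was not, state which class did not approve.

A: 4/5 of 771345 = 617076; 617,076 required, 616,947 in favor — not approved.
B: 3/5 of 428388 = 257032.80, rounded up to 257033; 257,033 required, 257,138 in favor — approved.

Not approved — the A shares did not give the required vote.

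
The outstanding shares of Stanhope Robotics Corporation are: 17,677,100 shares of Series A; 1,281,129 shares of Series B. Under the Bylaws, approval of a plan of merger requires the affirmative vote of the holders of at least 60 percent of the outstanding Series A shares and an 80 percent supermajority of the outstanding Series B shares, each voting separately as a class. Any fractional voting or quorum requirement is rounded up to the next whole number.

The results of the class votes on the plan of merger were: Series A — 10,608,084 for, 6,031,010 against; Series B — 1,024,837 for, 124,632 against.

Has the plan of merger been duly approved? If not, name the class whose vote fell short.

Series A: 3/5 of 17677100 = 10606260; 10,606,260 required, 10,608,084 in favor — approved.
Series B: 4/5 of 1281129 = 1024903.20, rounded up to 1024904; 1,024,904 required, 1,024,837 in favor — not approved.

Not approved — the Series B shares did not give the required vote.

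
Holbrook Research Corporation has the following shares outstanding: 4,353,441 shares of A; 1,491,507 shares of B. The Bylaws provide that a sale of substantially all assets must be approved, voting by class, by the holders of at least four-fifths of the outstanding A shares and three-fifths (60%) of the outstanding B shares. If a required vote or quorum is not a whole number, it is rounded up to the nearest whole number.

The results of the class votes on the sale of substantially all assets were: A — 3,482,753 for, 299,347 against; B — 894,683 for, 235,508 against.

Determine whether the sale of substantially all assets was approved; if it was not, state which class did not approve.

Not approved — the B shares did not give the required vote.

A: 4/5 of 4353441 = 3482752.80, rounded up to 3482753; 3,482,753 required, 3,482,753 in favor — approved.
B: 3/5 of 1491507 = 894904.20, rounded up to 894905; 894,905 required, 894,683 in favor — not approved.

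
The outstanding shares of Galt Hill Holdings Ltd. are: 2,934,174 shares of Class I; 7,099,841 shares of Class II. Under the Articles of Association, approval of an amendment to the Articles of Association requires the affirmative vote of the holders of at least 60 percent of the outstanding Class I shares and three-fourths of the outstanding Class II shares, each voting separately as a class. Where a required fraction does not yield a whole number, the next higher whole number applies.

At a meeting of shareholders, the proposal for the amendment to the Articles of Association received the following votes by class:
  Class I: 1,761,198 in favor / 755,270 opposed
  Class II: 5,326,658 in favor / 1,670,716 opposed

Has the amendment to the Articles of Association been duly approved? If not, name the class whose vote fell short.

Class I: 3/5 of 2934174 = 1760504.40, rounded up to 1760505; 1,760,505 required, 1,761,198 in favor — approved.
Class II: 3/4 of 7099841 = 5324880.75, rounded up to 5324881; 5,324,881 required, 5,326,658 in favor — approved.

Approved — every class gave the required vote.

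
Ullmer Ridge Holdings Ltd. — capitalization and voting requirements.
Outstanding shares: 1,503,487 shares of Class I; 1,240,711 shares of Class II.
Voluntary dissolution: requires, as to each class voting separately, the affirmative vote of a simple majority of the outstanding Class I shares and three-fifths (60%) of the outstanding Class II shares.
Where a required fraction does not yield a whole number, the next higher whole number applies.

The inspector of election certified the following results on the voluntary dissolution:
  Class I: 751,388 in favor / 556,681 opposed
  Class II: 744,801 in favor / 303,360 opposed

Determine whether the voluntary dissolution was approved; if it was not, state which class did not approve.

Not approved — the Class I shares did not give the required vote.

Class I: a majority of 1503487 is 751744; 751,744 required, 751,388 in favor — not approved.
Class II: 3/5 of 1240711 = 744426.60, rounded up to 744427; 744,427 required, 744,801 in favor — approved.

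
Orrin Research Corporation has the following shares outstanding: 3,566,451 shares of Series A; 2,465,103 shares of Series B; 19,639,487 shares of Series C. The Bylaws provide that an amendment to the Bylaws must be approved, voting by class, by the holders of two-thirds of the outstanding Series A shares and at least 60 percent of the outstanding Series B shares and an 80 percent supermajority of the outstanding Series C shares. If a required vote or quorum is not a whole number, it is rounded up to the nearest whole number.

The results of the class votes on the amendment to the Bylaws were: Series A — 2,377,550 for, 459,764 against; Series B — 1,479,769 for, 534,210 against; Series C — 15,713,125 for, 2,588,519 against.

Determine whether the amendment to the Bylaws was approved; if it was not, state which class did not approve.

Not approved — the Series A shares did not give the required vote.

Series A: 2/3 of 3566451 = 2377634; 2,377,634 required, 2,377,550 in favor — not approved.
Series B: 3/5 of 2465103 = 1479061.80, rounded up to 1479062; 1,479,062 required, 1,479,769 in favor — approved.
Series C: 4/5 of 19639487 = 15711589.60, rounded up to 15711590; 15,711,590 required, 15,713,125 in favor — approved.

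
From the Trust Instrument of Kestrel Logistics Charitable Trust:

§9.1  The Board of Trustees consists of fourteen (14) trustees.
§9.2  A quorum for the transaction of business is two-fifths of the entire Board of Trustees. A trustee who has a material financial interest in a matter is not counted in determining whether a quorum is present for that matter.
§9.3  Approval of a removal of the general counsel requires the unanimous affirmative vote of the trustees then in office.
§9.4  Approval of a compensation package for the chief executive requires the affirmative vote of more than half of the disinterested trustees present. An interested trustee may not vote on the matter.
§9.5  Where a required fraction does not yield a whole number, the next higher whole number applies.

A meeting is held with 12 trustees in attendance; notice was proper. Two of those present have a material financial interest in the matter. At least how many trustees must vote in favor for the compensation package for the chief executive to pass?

6

The compensation package for the chief executive requires a majority of the disinterested trustees present (12 − 2 = 10).
A majority of 10 is 6.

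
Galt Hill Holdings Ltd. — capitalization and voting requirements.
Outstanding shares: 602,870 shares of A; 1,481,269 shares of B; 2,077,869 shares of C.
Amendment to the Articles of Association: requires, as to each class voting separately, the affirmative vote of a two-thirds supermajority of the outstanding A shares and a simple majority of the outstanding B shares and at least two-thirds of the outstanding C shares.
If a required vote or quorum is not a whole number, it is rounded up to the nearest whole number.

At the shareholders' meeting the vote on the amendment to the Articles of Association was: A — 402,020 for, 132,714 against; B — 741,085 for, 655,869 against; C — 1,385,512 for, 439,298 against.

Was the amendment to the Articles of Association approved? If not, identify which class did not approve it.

Approved — every class gave the required vote.

A: 2/3 of 602870 = 401913.33, rounded up to 401914; 401,914 required, 402,020 in favor — approved.
B: a majority of 1481269 is 740635; 740,635 required, 741,085 in favor — approved.
C: 2/3 of 2077869 = 1385246; 1,385,246 required, 1,385,512 in favor — approved.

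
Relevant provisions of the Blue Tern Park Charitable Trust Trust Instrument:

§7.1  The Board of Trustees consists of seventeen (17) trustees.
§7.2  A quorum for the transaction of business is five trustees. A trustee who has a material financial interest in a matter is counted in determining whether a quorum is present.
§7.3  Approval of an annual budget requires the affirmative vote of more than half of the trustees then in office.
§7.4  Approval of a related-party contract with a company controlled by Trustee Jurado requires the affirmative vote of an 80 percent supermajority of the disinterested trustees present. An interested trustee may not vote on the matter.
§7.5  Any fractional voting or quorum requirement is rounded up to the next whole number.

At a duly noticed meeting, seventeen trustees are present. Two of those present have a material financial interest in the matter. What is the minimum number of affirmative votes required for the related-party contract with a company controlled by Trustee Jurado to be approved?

The related-party contract with a company controlled by Trustee Jurado requires four-fifths of the disinterested trustees present (17 − 2 = 15).
4/5 of 15 = 12.

12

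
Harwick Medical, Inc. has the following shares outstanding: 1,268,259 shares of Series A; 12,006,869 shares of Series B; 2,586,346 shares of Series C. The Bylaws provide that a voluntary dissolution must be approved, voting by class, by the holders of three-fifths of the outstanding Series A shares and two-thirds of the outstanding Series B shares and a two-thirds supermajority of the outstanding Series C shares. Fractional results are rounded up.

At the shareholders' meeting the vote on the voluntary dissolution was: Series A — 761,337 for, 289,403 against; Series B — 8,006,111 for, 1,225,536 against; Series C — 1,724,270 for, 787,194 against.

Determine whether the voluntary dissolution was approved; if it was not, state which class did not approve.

Approved — every class gave the required vote.

Series A: 3/5 of 1268259 = 760955.40, rounded up to 760956; 760,956 required, 761,337 in favor — approved.
Series B: 2/3 of 12006869 = 8004579.33, rounded up to 8004580; 8,004,580 required, 8,006,111 in favor — approved.
Series C: 2/3 of 2586346 = 1724230.67, rounded up to 1724231; 1,724,231 required, 1,724,270 in favor — approved.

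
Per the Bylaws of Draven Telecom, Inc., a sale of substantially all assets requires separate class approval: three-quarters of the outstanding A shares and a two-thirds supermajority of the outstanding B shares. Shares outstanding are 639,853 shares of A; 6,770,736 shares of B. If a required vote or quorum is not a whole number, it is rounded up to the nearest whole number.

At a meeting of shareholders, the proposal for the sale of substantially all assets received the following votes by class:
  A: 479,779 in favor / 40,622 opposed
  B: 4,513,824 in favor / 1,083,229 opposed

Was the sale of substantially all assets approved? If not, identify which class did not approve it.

A: 3/4 of 639853 = 479889.75, rounded up to 479890; 479,890 required, 479,779 in favor — not approved.
B: 2/3 of 6770736 = 4513824; 4,513,824 required, 4,513,824 in favor — approved.

Not approved — the A shares did not give the required vote.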